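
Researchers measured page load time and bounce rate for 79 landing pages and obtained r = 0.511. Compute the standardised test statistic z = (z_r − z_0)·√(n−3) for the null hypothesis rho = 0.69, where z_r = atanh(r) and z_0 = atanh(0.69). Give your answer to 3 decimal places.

-2.475

z_r = atanh(0.511) = 0.564082,  z_0 = atanh(0.69) = 0.847956
SE = 1/√(n−3) = 1/√76 = 0.114708
z = (z_r − z_0)/SE = (0.564082 − 0.847956) / 0.114708 = -0.283874 / 0.114708 = -2.475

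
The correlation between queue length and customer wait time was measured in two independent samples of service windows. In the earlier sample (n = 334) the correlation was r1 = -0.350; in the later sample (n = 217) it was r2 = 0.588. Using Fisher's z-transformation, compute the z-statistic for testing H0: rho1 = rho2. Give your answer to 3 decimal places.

z1 = atanh(-0.350) = -0.365444,  z2 = atanh(0.588) = 0.674604
SE = √(1/(n1−3) + 1/(n2−3)) = √(1/331 + 1/214) = √(0.0030211 + 0.0046729) = √0.0076940 = 0.087715
z = (z1 − z2)/SE = (-0.365444 − 0.674604) / 0.087715 = -1.040048 / 0.087715 = -11.857

-11.857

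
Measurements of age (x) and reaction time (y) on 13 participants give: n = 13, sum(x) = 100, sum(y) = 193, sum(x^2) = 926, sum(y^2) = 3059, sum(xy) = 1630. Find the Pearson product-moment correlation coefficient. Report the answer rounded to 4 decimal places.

S_xy = nΣxy − ΣxΣy = 13·1630 − 100·193 = 21190 − 19300 = 1890
S_xx = nΣx² − (Σx)² = 13·926 − 100² = 12038 − 10000 = 2038
S_yy = nΣy² − (Σy)² = 13·3059 − 193² = 39767 − 37249 = 2518
r = S_xy / √(S_xx·S_yy) = 1890 / √(2038·2518) = 1890 / √5131684 = 1890 / 2265.3221 = 0.8343

0.8343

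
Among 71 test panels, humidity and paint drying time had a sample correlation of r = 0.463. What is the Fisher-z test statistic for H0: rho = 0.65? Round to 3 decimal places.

z_r = atanh(0.463) = 0.501123,  z_0 = atanh(0.65) = 0.775299
SE = 1/√(n−3) = 1/√68 = 0.121268
z = (z_r − z_0)/SE = (0.501123 − 0.775299) / 0.121268 = -0.274176 / 0.121268 = -2.261

-2.261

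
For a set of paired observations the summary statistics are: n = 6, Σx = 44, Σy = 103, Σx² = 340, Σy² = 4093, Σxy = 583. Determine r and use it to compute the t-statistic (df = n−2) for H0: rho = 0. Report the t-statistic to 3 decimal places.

-3.348

S_xy = nΣxy − ΣxΣy = 6·583 − 44·103 = 3498 − 4532 = -1034
S_xx = nΣx² − (Σx)² = 6·340 − 44² = 2040 − 1936 = 104
S_yy = nΣy² − (Σy)² = 6·4093 − 103² = 24558 − 10609 = 13949
r = S_xy / √(S_xx·S_yy) = -1034 / √(104·13949) = -1034 / √1450696 = -1034 / 1204.4484 = -0.8585
t = r·√(n−2)/√(1−r²) = -0.8585·√4 / √(1−0.737022) = -1.717000 / 0.512814 = -3.348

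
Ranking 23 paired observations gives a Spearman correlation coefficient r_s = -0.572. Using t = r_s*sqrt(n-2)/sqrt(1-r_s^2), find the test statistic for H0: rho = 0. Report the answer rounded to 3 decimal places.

-3.196

1 − r_s² = 1 − 0.327184 = 0.672816;  √(1−r_s²) = 0.820254
√(n−2) = √21 = 4.582576
t = r_s·√(n−2)/√(1−r_s²) = -0.572 · 4.582576 / 0.820254 = -3.196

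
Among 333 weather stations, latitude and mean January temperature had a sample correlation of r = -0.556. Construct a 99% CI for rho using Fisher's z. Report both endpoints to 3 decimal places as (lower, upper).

(-0.646, -0.450)

Fisher z: z_r = atanh(r) = ½·ln((1+(-0.556))/(1−(-0.556))) = -0.627025
SE(z) = 1/√(n−3) = 1/√330 = 0.055048
99% ⇒ z* = 2.576; margin = 2.576·0.055048 = 0.141804
CI on z-scale: (-0.768829, -0.485221)
Back-transform: tanh(-0.768829) = -0.646248, tanh(-0.485221) = -0.450415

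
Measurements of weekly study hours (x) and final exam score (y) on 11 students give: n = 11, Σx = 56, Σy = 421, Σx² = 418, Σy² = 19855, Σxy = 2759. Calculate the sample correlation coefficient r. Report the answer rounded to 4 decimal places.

0.8731

S_xy = nΣxy − ΣxΣy = 11·2759 − 56·421 = 30349 − 23576 = 6773
S_xx = nΣx² − (Σx)² = 11·418 − 56² = 4598 − 3136 = 1462
S_yy = nΣy² − (Σy)² = 11·19855 − 421² = 218405 − 177241 = 41164
r = S_xy / √(S_xx·S_yy) = 6773 / √(1462·41164) = 6773 / √60181768 = 6773 / 7757.6909 = 0.8731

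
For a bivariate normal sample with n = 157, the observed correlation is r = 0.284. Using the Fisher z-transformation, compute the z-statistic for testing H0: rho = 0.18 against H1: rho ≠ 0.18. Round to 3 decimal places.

1.366

Fisher z: atanh(0.284) = 0.292028, atanh(0.18) = 0.181983
z = (z_r − z_0)·√(n−3) = (0.292028 − 0.181983)·√154 = 0.110045 · 12.409674 = 1.366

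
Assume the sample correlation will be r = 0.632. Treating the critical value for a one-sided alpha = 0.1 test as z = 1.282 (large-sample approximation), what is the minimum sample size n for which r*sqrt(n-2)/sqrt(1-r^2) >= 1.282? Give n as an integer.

5

Need r·√(n−2)/√(1−r²) ≥ 1.282
√(n−2) ≥ 1.282·√(1−0.399424) / 0.632 = 1.282·0.774968 / 0.632 = 1.5720
n−2 ≥ 2.4712  ⇒  n ≥ 4.4712
Smallest integer n = 5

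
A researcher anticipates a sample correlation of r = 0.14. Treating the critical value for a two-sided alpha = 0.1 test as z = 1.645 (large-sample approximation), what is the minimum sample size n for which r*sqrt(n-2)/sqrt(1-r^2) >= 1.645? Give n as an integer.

Need r·√(n−2)/√(1−r²) ≥ 1.645
√(n−2) ≥ 1.645·√(1−0.0196) / 0.14 = 1.645·0.990152 / 0.14 = 11.6343
n−2 ≥ 135.3569  ⇒  n ≥ 137.3569
Smallest integer n = 138

138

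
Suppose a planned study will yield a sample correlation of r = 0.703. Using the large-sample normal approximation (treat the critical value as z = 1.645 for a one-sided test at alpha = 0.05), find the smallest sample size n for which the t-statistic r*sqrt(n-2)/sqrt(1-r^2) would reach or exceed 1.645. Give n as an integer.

5

Need r·√(n−2)/√(1−r²) ≥ 1.645
√(n−2) ≥ 1.645·√(1−0.494209) / 0.703 = 1.645·0.711190 / 0.703 = 1.6642
n−2 ≥ 2.7696  ⇒  n ≥ 4.7696
Smallest integer n = 5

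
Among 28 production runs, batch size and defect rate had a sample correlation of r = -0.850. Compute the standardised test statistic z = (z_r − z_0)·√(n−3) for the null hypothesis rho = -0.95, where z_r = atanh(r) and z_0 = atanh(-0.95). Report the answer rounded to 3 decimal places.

2.878

z_r = atanh(-0.850) = -1.256153,  z_0 = atanh(-0.95) = -1.831781
SE = 1/√(n−3) = 1/√25 = 0.200000
z = (z_r − z_0)/SE = (-1.256153 − (-1.831781)) / 0.200000 = 0.575628 / 0.200000 = 2.878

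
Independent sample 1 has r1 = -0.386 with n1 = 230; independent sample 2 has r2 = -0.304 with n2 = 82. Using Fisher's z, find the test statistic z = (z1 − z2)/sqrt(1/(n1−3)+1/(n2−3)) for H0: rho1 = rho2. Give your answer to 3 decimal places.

-0.713

z1 = atanh(-0.386) = -0.407091,  z2 = atanh(-0.304) = -0.313921
SE = √(1/(n1−3) + 1/(n2−3)) = √(1/227 + 1/79) = √(0.0044053 + 0.0126582) = √0.0170635 = 0.130627
z = (z1 − z2)/SE = (-0.407091 − (-0.313921)) / 0.130627 = -0.093170 / 0.130627 = -0.713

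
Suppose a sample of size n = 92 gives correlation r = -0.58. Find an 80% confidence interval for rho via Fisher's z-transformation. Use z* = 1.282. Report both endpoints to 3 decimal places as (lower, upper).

z_r = atanh(-0.58) = -0.662463;  SE = 1/√(n−3) = 1/√89 = 0.106000
z-limits: -0.662463 ± 1.282·0.106000 = -0.662463 ± 0.135892 = [-0.798355, -0.526571]
ρ-limits: (tanh -0.798355, tanh -0.526571) = (-0.663, -0.483)

(-0.663, -0.483)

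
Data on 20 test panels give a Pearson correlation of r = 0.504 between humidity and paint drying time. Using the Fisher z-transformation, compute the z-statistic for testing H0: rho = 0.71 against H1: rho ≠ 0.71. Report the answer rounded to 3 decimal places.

z_r = atanh(0.504) = 0.554654,  z_0 = atanh(0.71) = 0.887184
SE = 1/√(n−3) = 1/√17 = 0.242536
z = (z_r − z_0)/SE = (0.554654 − 0.887184) / 0.242536 = -0.332530 / 0.242536 = -1.371

-1.371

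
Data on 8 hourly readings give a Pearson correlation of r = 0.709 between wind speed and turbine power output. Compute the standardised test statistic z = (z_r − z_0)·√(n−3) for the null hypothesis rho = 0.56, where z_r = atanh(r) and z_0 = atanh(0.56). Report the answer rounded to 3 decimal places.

Fisher z: atanh(0.709) = 0.885170, atanh(0.56) = 0.632833
z = (z_r − z_0)·√(n−3) = (0.885170 − 0.632833)·√5 = 0.252337 · 2.236068 = 0.564

0.564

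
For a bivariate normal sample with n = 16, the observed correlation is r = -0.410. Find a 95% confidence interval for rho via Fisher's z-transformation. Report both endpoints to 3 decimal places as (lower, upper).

(-0.753, 0.108)

z_r = atanh(-0.410) = -0.435611;  SE = 1/√(n−3) = 1/√13 = 0.277350
z-limits: -0.435611 ± 1.960·0.277350 = -0.435611 ± 0.543606 = [-0.979217, 0.107995]
ρ-limits: (tanh -0.979217, tanh 0.107995) = (-0.753, 0.108)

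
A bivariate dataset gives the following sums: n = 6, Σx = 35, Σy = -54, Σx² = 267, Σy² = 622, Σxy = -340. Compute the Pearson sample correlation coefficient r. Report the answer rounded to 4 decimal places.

-0.2704

Numerator: nΣxy − (Σx)(Σy) = 6·(-340) − (35)(-54) = -150
Denominator: √[(nΣx²−(Σx)²)(nΣy²−(Σy)²)]
  nΣx²−(Σx)² = 6·267 − 1225 = 377;  nΣy²−(Σy)² = 6·622 − 2916 = 816
  √(377·816) = √307632 = 554.6458
r = -150 / 554.6458 = -0.2704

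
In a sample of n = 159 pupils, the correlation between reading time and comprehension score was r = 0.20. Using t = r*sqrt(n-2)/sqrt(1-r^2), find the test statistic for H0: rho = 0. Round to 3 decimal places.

2.558

1 − r² = 1 − 0.0400 = 0.9600;  √(1−r²) = 0.979796
√(n−2) = √157 = 12.529964
t = r·√(n−2)/√(1−r²) = 0.20 · 12.529964 / 0.979796 = 2.558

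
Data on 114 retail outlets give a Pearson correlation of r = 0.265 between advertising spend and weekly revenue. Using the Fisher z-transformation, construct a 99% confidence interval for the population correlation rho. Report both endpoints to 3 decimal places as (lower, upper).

z_r = atanh(0.265) = 0.271478;  SE = 1/√(n−3) = 1/√111 = 0.094916
z-limits: 0.271478 ± 2.576·0.094916 = 0.271478 ± 0.244504 = [0.026974, 0.515982]
ρ-limits: (tanh 0.026974, tanh 0.515982) = (0.027, 0.475)

(0.027, 0.475)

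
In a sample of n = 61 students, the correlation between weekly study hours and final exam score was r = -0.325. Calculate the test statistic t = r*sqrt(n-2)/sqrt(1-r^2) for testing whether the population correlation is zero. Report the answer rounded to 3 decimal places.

1 − r² = 1 − 0.105625 = 0.894375;  √(1−r²) = 0.945714
√(n−2) = √59 = 7.681146
t = r·√(n−2)/√(1−r²) = -0.325 · 7.681146 / 0.945714 = -2.640

-2.640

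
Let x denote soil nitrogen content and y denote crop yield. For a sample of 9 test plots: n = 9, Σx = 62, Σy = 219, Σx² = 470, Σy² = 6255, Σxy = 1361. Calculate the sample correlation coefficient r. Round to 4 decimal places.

S_xy = nΣxy − ΣxΣy = 9·1361 − 62·219 = 12249 − 13578 = -1329
S_xx = nΣx² − (Σx)² = 9·470 − 62² = 4230 − 3844 = 386
S_yy = nΣy² − (Σy)² = 9·6255 − 219² = 56295 − 47961 = 8334
r = S_xy / √(S_xx·S_yy) = -1329 / √(386·8334) = -1329 / √3216924 = -1329 / 1793.5785 = -0.7410

-0.7410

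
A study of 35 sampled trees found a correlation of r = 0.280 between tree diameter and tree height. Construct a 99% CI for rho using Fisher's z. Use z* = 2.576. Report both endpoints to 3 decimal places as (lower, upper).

z_r = atanh(0.280) = 0.287682;  SE = 1/√(n−3) = 1/√32 = 0.176777
z-limits: 0.287682 ± 2.576·0.176777 = 0.287682 ± 0.455378 = [-0.167696, 0.743060]
ρ-limits: (tanh -0.167696, tanh 0.743060) = (-0.166, 0.631)

(-0.166, 0.631)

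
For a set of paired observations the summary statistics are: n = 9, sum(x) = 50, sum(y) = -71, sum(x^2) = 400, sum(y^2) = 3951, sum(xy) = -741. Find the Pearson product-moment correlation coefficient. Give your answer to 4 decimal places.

Numerator: nΣxy − (Σx)(Σy) = 9·(-741) − (50)(-71) = -3119
Denominator: √[(nΣx²−(Σx)²)(nΣy²−(Σy)²)]
  nΣx²−(Σx)² = 9·400 − 2500 = 1100;  nΣy²−(Σy)² = 9·3951 − 5041 = 30518
  √(1100·30518) = √33569800 = 5793.9451
r = -3119 / 5793.9451 = -0.5383

-0.5383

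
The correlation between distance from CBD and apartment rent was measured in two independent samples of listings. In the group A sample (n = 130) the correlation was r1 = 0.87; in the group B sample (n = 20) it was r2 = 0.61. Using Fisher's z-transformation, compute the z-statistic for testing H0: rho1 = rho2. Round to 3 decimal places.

z1 = atanh(0.87) = 1.333080,  z2 = atanh(0.61) = 0.708921
SE = √(1/(n1−3) + 1/(n2−3)) = √(1/127 + 1/17) = √(0.0078740 + 0.0588235) = √0.0666975 = 0.258259
z = (z1 − z2)/SE = (1.333080 − 0.708921) / 0.258259 = 0.624159 / 0.258259 = 2.417

2.417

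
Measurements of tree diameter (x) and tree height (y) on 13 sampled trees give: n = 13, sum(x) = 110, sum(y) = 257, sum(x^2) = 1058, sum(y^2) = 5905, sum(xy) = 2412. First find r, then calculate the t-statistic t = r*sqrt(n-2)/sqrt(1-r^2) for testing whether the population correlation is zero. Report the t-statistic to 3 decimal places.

S_xy = nΣxy − ΣxΣy = 13·2412 − 110·257 = 31356 − 28270 = 3086
S_xx = nΣx² − (Σx)² = 13·1058 − 110² = 13754 − 12100 = 1654
S_yy = nΣy² − (Σy)² = 13·5905 − 257² = 76765 − 66049 = 10716
r = S_xy / √(S_xx·S_yy) = 3086 / √(1654·10716) = 3086 / √17724264 = 3086 / 4210.0195 = 0.7330
t = r·√(n−2)/√(1−r²) = 0.7330·√11 / √(1−0.537289) = 2.431086 / 0.680229 = 3.574

3.574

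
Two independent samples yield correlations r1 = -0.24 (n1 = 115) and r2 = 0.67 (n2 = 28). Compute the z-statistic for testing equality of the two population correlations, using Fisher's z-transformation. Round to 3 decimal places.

-4.772

Fisher z-transforms: z1 = atanh(-0.24) = -0.244774, z2 = atanh(0.67) = 0.810743; difference d = -1.055517
Var(d) = 1/112 + 1/25 = 0.0089286 + 0.0400000 = 0.0489286
z = d/√Var(d) = -1.055517 / √0.0489286 = -1.055517 / 0.221198 = -4.772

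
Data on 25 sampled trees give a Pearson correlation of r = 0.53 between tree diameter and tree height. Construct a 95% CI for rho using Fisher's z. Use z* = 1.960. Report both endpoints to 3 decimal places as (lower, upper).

(0.171, 0.765)

Fisher z: z_r = atanh(r) = ½·ln((1+0.53)/(1−0.53)) = 0.590145
SE(z) = 1/√(n−3) = 1/√22 = 0.213201
95% ⇒ z* = 1.960; margin = 1.960·0.213201 = 0.417874
CI on z-scale: (0.172271, 1.008019)
Back-transform: tanh(0.172271) = 0.170587, tanh(1.008019) = 0.764941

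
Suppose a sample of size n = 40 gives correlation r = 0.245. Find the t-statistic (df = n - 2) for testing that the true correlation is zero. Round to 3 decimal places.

1.558

t = r·√(n−2) / √(1−r²) with r = 0.245, n = 40
  = 0.245·√38 / √(1 − 0.060025)
  = 0.245·6.164414 / 0.969523
  = 1.510281 / 0.969523 = 1.558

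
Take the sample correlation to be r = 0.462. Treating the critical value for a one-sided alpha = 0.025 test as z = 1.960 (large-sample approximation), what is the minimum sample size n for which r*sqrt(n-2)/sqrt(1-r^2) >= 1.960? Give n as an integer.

Need r·√(n−2)/√(1−r²) ≥ 1.960
√(n−2) ≥ 1.960·√(1−0.213444) / 0.462 = 1.960·0.886880 / 0.462 = 3.7625
n−2 ≥ 14.1564  ⇒  n ≥ 16.1564
Smallest integer n = 17

17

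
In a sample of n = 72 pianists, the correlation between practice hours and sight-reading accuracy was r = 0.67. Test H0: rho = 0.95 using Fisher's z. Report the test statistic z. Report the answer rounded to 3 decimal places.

Fisher z: atanh(0.67) = 0.810743, atanh(0.95) = 1.831781
z = (z_r − z_0)·√(n−3) = (0.810743 − 1.831781)·√69 = -1.021038 · 8.306624 = -8.481

-8.481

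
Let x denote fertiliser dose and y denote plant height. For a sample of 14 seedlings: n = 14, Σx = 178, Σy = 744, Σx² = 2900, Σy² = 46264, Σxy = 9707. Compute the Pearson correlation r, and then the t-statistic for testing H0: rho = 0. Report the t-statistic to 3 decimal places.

0.417

Numerator: nΣxy − (Σx)(Σy) = 14·9707 − (178)(744) = 3466
Denominator: √[(nΣx²−(Σx)²)(nΣy²−(Σy)²)]
  nΣx²−(Σx)² = 14·2900 − 31684 = 8916;  nΣy²−(Σy)² = 14·46264 − 553536 = 94160
  √(8916·94160) = √839530560 = 28974.6538
r = 3466 / 28974.6538 = 0.1196
t = r·√(n−2)/√(1−r²) = 0.1196·√12 / √(1−0.014304) = 0.414307 / 0.992822 = 0.417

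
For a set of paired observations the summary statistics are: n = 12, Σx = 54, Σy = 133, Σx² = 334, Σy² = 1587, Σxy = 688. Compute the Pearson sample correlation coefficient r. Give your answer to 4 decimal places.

S_xy = nΣxy − ΣxΣy = 12·688 − 54·133 = 8256 − 7182 = 1074
S_xx = nΣx² − (Σx)² = 12·334 − 54² = 4008 − 2916 = 1092
S_yy = nΣy² − (Σy)² = 12·1587 − 133² = 19044 − 17689 = 1355
r = S_xy / √(S_xx·S_yy) = 1074 / √(1092·1355) = 1074 / √1479660 = 1074 / 1216.4128 = 0.8829

0.8829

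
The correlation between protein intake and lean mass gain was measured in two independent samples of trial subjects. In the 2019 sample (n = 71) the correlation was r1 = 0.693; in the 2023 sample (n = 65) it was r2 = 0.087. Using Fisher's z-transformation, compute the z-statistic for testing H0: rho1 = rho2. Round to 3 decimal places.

4.365

Fisher z-transforms: z1 = atanh(0.693) = 0.853705, z2 = atanh(0.087) = 0.087221; difference d = 0.766484
Var(d) = 1/68 + 1/62 = 0.0147059 + 0.0161290 = 0.0308349
z = d/√Var(d) = 0.766484 / √0.0308349 = 0.766484 / 0.175599 = 4.365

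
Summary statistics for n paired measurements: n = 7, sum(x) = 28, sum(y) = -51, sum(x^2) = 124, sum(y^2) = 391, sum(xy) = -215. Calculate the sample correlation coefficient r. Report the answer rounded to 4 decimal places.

Numerator: nΣxy − (Σx)(Σy) = 7·(-215) − (28)(-51) = -77
Denominator: √[(nΣx²−(Σx)²)(nΣy²−(Σy)²)]
  nΣx²−(Σx)² = 7·124 − 784 = 84;  nΣy²−(Σy)² = 7·391 − 2601 = 136
  √(84·136) = √11424 = 106.8831
r = -77 / 106.8831 = -0.7204

-0.7204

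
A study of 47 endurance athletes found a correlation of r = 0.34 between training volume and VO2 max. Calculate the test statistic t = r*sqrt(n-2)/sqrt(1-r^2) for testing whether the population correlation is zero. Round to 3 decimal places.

t = r·√(n−2) / √(1−r²) with r = 0.34, n = 47
  = 0.34·√45 / √(1 − 0.1156)
  = 0.34·6.708204 / 0.940425
  = 2.280789 / 0.940425 = 2.425

2.425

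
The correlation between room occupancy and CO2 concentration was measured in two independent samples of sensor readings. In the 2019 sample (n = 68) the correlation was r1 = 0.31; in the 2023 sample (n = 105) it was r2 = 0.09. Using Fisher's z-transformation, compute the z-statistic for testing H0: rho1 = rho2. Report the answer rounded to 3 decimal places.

z1 = atanh(0.31) = 0.320545,  z2 = atanh(0.09) = 0.090244
SE = √(1/(n1−3) + 1/(n2−3)) = √(1/65 + 1/102) = √(0.0153846 + 0.0098039) = √0.0251885 = 0.158709
z = (z1 − z2)/SE = (0.320545 − 0.090244) / 0.158709 = 0.230301 / 0.158709 = 1.451

1.451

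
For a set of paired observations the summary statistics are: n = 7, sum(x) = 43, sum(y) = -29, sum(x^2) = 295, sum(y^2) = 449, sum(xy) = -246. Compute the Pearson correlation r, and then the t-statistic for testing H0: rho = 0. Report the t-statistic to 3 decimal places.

S_xy = nΣxy − ΣxΣy = 7·(-246) − 43·(-29) = -1722 − (-1247) = -475
S_xx = nΣx² − (Σx)² = 7·295 − 43² = 2065 − 1849 = 216
S_yy = nΣy² − (Σy)² = 7·449 − (-29)² = 3143 − 841 = 2302
r = S_xy / √(S_xx·S_yy) = -475 / √(216·2302) = -475 / √497232 = -475 / 705.1468 = -0.6736
t = r·√(n−2)/√(1−r²) = -0.6736·√5 / √(1−0.453737) = -1.506215 / 0.739096 = -2.038

-2.038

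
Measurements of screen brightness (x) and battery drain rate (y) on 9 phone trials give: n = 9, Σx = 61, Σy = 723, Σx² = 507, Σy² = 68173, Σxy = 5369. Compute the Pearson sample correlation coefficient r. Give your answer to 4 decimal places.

0.4823

Numerator: nΣxy − (Σx)(Σy) = 9·5369 − (61)(723) = 4218
Denominator: √[(nΣx²−(Σx)²)(nΣy²−(Σy)²)]
  nΣx²−(Σx)² = 9·507 − 3721 = 842;  nΣy²−(Σy)² = 9·68173 − 522729 = 90828
  √(842·90828) = √76477176 = 8745.1230
r = 4218 / 8745.1230 = 0.4823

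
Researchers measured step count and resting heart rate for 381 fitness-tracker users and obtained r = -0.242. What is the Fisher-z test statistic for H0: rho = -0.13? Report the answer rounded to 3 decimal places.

z_r = atanh(-0.242) = -0.246897,  z_0 = atanh(-0.13) = -0.130740
SE = 1/√(n−3) = 1/√378 = 0.051434
z = (z_r − z_0)/SE = (-0.246897 − (-0.130740)) / 0.051434 = -0.116157 / 0.051434 = -2.258

-2.258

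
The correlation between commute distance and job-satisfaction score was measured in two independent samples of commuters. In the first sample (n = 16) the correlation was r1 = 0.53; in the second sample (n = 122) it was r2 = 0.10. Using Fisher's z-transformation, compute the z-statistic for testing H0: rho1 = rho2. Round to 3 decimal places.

Fisher z-transforms: z1 = atanh(0.53) = 0.590145, z2 = atanh(0.10) = 0.100335; difference d = 0.489810
Var(d) = 1/13 + 1/119 = 0.0769231 + 0.0084034 = 0.0853265
z = d/√Var(d) = 0.489810 / √0.0853265 = 0.489810 / 0.292107 = 1.677

1.677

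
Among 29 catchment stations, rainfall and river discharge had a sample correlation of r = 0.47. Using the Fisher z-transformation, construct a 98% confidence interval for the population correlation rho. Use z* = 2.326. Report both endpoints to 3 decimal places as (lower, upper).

z_r = atanh(0.47) = 0.510070;  SE = 1/√(n−3) = 1/√26 = 0.196116
z-limits: 0.510070 ± 2.326·0.196116 = 0.510070 ± 0.456166 = [0.053904, 0.966236]
ρ-limits: (tanh 0.053904, tanh 0.966236) = (0.054, 0.747)

(0.054, 0.747)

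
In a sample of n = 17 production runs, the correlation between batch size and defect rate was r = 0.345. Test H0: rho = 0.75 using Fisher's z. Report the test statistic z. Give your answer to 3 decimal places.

Fisher z: atanh(0.345) = 0.359757, atanh(0.75) = 0.972955
z = (z_r − z_0)·√(n−3) = (0.359757 − 0.972955)·√14 = -0.613198 · 3.741657 = -2.294

-2.294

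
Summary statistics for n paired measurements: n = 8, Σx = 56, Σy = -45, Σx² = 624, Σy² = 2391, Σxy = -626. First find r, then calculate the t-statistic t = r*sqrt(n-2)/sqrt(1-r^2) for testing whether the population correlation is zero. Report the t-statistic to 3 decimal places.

-1.206

S_xy = nΣxy − ΣxΣy = 8·(-626) − 56·(-45) = -5008 − (-2520) = -2488
S_xx = nΣx² − (Σx)² = 8·624 − 56² = 4992 − 3136 = 1856
S_yy = nΣy² − (Σy)² = 8·2391 − (-45)² = 19128 − 2025 = 17103
r = S_xy / √(S_xx·S_yy) = -2488 / √(1856·17103) = -2488 / √31743168 = -2488 / 5634.1076 = -0.4416
t = r·√(n−2)/√(1−r²) = -0.4416·√6 / √(1−0.195011) = -1.081695 / 0.897212 = -1.206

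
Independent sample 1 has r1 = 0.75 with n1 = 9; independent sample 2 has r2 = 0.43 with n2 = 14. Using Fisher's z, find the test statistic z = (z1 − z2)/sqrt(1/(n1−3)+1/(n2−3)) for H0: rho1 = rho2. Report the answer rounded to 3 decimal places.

1.011

z1 = atanh(0.75) = 0.972955,  z2 = atanh(0.43) = 0.459897
SE = √(1/(n1−3) + 1/(n2−3)) = √(1/6 + 1/11) = √(0.1666667 + 0.0909091) = √0.2575758 = 0.507519
z = (z1 − z2)/SE = (0.972955 − 0.459897) / 0.507519 = 0.513058 / 0.507519 = 1.011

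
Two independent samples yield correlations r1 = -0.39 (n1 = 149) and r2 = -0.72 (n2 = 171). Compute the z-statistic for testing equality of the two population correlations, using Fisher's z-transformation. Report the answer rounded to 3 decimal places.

Fisher z-transforms: z1 = atanh(-0.39) = -0.411800, z2 = atanh(-0.72) = -0.907645; difference d = 0.495845
Var(d) = 1/146 + 1/168 = 0.0068493 + 0.0059524 = 0.0128017
z = d/√Var(d) = 0.495845 / √0.0128017 = 0.495845 / 0.113145 = 4.382

4.382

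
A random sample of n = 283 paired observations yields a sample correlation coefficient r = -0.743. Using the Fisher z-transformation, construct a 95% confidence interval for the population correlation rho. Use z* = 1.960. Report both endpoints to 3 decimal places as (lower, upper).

(-0.791, -0.686)

Fisher z: z_r = atanh(r) = ½·ln((1+(-0.743))/(1−(-0.743))) = -0.957143
SE(z) = 1/√(n−3) = 1/√280 = 0.059761
95% ⇒ z* = 1.960; margin = 1.960·0.059761 = 0.117132
CI on z-scale: (-1.074275, -0.840011)
Back-transform: tanh(-1.074275) = -0.791066, tanh(-0.840011) = -0.685815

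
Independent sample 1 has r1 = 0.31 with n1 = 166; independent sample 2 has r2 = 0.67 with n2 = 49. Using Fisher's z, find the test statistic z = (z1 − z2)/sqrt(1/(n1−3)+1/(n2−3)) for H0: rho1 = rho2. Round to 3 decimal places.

-2.936

Fisher z-transforms: z1 = atanh(0.31) = 0.320545, z2 = atanh(0.67) = 0.810743; difference d = -0.490198
Var(d) = 1/163 + 1/46 = 0.0061350 + 0.0217391 = 0.0278741
z = d/√Var(d) = -0.490198 / √0.0278741 = -0.490198 / 0.166955 = -2.936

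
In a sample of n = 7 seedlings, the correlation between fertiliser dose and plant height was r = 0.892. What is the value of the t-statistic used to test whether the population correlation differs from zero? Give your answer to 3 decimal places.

t = r·√(n−2) / √(1−r²) with r = 0.892, n = 7
  = 0.892·√5 / √(1 − 0.795664)
  = 0.892·2.236068 / 0.452035
  = 1.994573 / 0.452035 = 4.412

4.412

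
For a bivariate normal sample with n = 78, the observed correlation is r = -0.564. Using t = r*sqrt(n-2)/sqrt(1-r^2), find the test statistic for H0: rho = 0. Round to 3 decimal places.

-5.954

1 − r² = 1 − 0.318096 = 0.681904;  √(1−r²) = 0.825775
√(n−2) = √76 = 8.717798
t = r·√(n−2)/√(1−r²) = -0.564 · 8.717798 / 0.825775 = -5.954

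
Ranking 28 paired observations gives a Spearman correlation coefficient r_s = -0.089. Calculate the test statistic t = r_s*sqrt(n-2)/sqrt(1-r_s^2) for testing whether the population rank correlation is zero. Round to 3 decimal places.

1 − r_s² = 1 − 0.007921 = 0.992079;  √(1−r_s²) = 0.996032
√(n−2) = √26 = 5.099020
t = r_s·√(n−2)/√(1−r_s²) = -0.089 · 5.099020 / 0.996032 = -0.456

-0.456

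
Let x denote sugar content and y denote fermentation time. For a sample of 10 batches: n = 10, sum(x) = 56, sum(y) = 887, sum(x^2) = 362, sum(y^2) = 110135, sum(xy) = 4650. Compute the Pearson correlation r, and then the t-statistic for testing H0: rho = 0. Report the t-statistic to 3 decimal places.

S_xy = nΣxy − ΣxΣy = 10·4650 − 56·887 = 46500 − 49672 = -3172
S_xx = nΣx² − (Σx)² = 10·362 − 56² = 3620 − 3136 = 484
S_yy = nΣy² − (Σy)² = 10·110135 − 887² = 1101350 − 786769 = 314581
r = S_xy / √(S_xx·S_yy) = -3172 / √(484·314581) = -3172 / √152257204 = -3172 / 12339.2546 = -0.2571
t = r·√(n−2)/√(1−r²) = -0.2571·√8 / √(1−0.066100) = -0.727189 / 0.966385 = -0.752

-0.752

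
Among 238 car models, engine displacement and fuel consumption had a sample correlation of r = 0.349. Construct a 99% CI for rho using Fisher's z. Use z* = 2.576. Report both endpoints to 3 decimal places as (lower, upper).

(0.194, 0.487)

Fisher z: z_r = atanh(r) = ½·ln((1+0.349)/(1−0.349)) = 0.364305
SE(z) = 1/√(n−3) = 1/√235 = 0.065233
99% ⇒ z* = 2.576; margin = 2.576·0.065233 = 0.168040
CI on z-scale: (0.196265, 0.532345)
Back-transform: tanh(0.196265) = 0.193783, tanh(0.532345) = 0.487172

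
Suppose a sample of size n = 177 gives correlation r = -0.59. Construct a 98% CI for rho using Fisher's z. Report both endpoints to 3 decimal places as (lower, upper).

Fisher z: z_r = atanh(r) = ½·ln((1+(-0.59))/(1−(-0.59))) = -0.677666
SE(z) = 1/√(n−3) = 1/√174 = 0.075810
98% ⇒ z* = 2.326; margin = 2.326·0.075810 = 0.176334
CI on z-scale: (-0.854000, -0.501332)
Back-transform: tanh(-0.854000) = -0.693153, tanh(-0.501332) = -0.463164

(-0.693, -0.463)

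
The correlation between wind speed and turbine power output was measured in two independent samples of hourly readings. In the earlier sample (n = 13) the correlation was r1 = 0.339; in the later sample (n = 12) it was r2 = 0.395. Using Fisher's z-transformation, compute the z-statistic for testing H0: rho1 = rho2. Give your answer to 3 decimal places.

-0.141

z1 = atanh(0.339) = 0.352962,  z2 = atanh(0.395) = 0.417711
SE = √(1/(n1−3) + 1/(n2−3)) = √(1/10 + 1/9) = √(0.1000000 + 0.1111111) = √0.2111111 = 0.459468
z = (z1 − z2)/SE = (0.352962 − 0.417711) / 0.459468 = -0.064749 / 0.459468 = -0.141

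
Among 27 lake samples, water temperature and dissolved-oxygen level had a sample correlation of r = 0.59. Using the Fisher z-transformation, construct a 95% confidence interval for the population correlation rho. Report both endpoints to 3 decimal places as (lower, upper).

Fisher z: z_r = atanh(r) = ½·ln((1+0.59)/(1−0.59)) = 0.677666
SE(z) = 1/√(n−3) = 1/√24 = 0.204124
95% ⇒ z* = 1.960; margin = 1.960·0.204124 = 0.400083
CI on z-scale: (0.277583, 1.077749)
Back-transform: tanh(0.277583) = 0.270667, tanh(1.077749) = 0.792363

(0.271, 0.792)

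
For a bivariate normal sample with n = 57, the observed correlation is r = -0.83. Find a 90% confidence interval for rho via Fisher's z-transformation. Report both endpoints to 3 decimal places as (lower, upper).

(-0.888, -0.746)

Fisher z: z_r = atanh(r) = ½·ln((1+(-0.83))/(1−(-0.83))) = -1.188136
SE(z) = 1/√(n−3) = 1/√54 = 0.136083
90% ⇒ z* = 1.645; margin = 1.645·0.136083 = 0.223857
CI on z-scale: (-1.411993, -0.964279)
Back-transform: tanh(-1.411993) = -0.887917, tanh(-0.964279) = -0.746179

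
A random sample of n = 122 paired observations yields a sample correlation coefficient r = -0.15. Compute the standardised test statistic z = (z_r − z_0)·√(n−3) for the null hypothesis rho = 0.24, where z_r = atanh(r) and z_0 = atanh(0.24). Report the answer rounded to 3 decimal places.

z_r = atanh(-0.15) = -0.151140,  z_0 = atanh(0.24) = 0.244774
SE = 1/√(n−3) = 1/√119 = 0.091670
z = (z_r − z_0)/SE = (-0.151140 − 0.244774) / 0.091670 = -0.395914 / 0.091670 = -4.319

-4.319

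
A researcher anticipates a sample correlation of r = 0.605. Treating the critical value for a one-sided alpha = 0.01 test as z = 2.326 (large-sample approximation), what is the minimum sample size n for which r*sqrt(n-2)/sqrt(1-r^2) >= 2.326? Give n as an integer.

Need r·√(n−2)/√(1−r²) ≥ 2.326
√(n−2) ≥ 2.326·√(1−0.366025) / 0.605 = 2.326·0.796225 / 0.605 = 3.0612
n−2 ≥ 9.3709  ⇒  n ≥ 11.3709
Smallest integer n = 12

12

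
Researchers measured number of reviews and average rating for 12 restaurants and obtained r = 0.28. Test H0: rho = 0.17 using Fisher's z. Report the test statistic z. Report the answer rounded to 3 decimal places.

0.348

Fisher z: atanh(0.28) = 0.287682, atanh(0.17) = 0.171667
z = (z_r − z_0)·√(n−3) = (0.287682 − 0.171667)·√9 = 0.116015 · 3.000000 = 0.348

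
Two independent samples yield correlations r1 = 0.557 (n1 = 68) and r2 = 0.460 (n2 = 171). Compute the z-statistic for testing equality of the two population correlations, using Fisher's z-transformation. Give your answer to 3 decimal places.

Fisher z-transforms: z1 = atanh(0.557) = 0.628473, z2 = atanh(0.460) = 0.497311; difference d = 0.131162
Var(d) = 1/65 + 1/168 = 0.0153846 + 0.0059524 = 0.0213370
z = d/√Var(d) = 0.131162 / √0.0213370 = 0.131162 / 0.146072 = 0.898

0.898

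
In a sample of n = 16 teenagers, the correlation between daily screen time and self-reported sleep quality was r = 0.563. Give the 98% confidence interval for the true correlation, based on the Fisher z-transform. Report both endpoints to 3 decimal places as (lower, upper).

z_r = atanh(0.563) = 0.637215;  SE = 1/√(n−3) = 1/√13 = 0.277350
z-limits: 0.637215 ± 2.326·0.277350 = 0.637215 ± 0.645116 = [-0.007901, 1.282331]
ρ-limits: (tanh -0.007901, tanh 1.282331) = (-0.008, 0.857)

(-0.008, 0.857)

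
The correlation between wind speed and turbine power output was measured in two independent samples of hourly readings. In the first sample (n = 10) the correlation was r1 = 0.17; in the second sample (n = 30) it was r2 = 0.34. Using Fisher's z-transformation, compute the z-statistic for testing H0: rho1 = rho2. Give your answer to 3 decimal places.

Fisher z-transforms: z1 = atanh(0.17) = 0.171667, z2 = atanh(0.34) = 0.354093; difference d = -0.182426
Var(d) = 1/7 + 1/27 = 0.1428571 + 0.0370370 = 0.1798941
z = d/√Var(d) = -0.182426 / √0.1798941 = -0.182426 / 0.424139 = -0.430

-0.430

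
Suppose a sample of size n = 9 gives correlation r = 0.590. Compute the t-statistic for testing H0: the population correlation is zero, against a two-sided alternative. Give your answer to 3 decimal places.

1.933

1 − r² = 1 − 0.348100 = 0.651900;  √(1−r²) = 0.807403
√(n−2) = √7 = 2.645751
t = r·√(n−2)/√(1−r²) = 0.590 · 2.645751 / 0.807403 = 1.933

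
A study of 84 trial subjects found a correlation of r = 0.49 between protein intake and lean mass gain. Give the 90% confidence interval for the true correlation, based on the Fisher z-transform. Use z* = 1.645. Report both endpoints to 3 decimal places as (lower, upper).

(0.339, 0.616)

z_r = atanh(0.49) = 0.536060;  SE = 1/√(n−3) = 1/√81 = 0.111111
z-limits: 0.536060 ± 1.645·0.111111 = 0.536060 ± 0.182778 = [0.353282, 0.718838]
ρ-limits: (tanh 0.353282, tanh 0.718838) = (0.339, 0.616)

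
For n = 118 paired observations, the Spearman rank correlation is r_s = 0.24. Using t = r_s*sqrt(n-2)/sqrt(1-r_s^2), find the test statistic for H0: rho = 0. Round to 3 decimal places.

2.663

1 − r_s² = 1 − 0.0576 = 0.9424;  √(1−r_s²) = 0.970773
√(n−2) = √116 = 10.770330
t = r_s·√(n−2)/√(1−r_s²) = 0.24 · 10.770330 / 0.970773 = 2.663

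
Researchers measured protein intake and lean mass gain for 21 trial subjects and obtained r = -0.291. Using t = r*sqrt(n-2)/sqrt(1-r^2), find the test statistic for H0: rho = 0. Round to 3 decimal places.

-1.326

t = r·√(n−2) / √(1−r²) with r = -0.291, n = 21
  = -0.291·√19 / √(1 − 0.084681)
  = -0.291·4.358899 / 0.956723
  = -1.268440 / 0.956723 = -1.326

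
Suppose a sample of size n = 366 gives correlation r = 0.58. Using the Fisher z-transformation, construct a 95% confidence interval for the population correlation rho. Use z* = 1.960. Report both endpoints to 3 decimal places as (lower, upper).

Fisher z: z_r = atanh(r) = ½·ln((1+0.58)/(1−0.58)) = 0.662463
SE(z) = 1/√(n−3) = 1/√363 = 0.052486
95% ⇒ z* = 1.960; margin = 1.960·0.052486 = 0.102873
CI on z-scale: (0.559590, 0.765336)
Back-transform: tanh(0.559590) = 0.507673, tanh(0.765336) = 0.644209

(0.508, 0.644)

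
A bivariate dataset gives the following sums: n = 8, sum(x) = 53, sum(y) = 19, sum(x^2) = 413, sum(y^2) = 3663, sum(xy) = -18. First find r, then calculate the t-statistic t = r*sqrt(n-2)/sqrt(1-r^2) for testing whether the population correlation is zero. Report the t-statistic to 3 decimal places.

-0.782

Numerator: nΣxy − (Σx)(Σy) = 8·(-18) − (53)(19) = -1151
Denominator: √[(nΣx²−(Σx)²)(nΣy²−(Σy)²)]
  nΣx²−(Σx)² = 8·413 − 2809 = 495;  nΣy²−(Σy)² = 8·3663 − 361 = 28943
  √(495·28943) = √14326785 = 3785.0740
r = -1151 / 3785.0740 = -0.3041
t = r·√(n−2)/√(1−r²) = -0.3041·√6 / √(1−0.092477) = -0.744890 / 0.952640 = -0.782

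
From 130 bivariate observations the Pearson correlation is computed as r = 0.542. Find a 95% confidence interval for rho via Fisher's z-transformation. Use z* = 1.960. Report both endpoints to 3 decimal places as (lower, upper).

Fisher z: z_r = atanh(r) = ½·ln((1+0.542)/(1−0.542)) = 0.606983
SE(z) = 1/√(n−3) = 1/√127 = 0.088736
95% ⇒ z* = 1.960; margin = 1.960·0.088736 = 0.173923
CI on z-scale: (0.433060, 0.780906)
Back-transform: tanh(0.433060) = 0.407875, tanh(0.780906) = 0.653226

(0.408, 0.653)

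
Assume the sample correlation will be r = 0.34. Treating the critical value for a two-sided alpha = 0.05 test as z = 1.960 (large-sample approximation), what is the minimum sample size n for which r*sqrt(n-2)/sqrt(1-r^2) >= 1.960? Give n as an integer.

Need r·√(n−2)/√(1−r²) ≥ 1.960
√(n−2) ≥ 1.960·√(1−0.1156) / 0.34 = 1.960·0.940425 / 0.34 = 5.4213
n−2 ≥ 29.3905  ⇒  n ≥ 31.3905
Smallest integer n = 32

32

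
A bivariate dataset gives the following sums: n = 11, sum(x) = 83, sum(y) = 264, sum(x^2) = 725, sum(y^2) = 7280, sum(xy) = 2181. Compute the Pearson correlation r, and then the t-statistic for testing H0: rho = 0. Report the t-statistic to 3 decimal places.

Numerator: nΣxy − (Σx)(Σy) = 11·2181 − (83)(264) = 2079
Denominator: √[(nΣx²−(Σx)²)(nΣy²−(Σy)²)]
  nΣx²−(Σx)² = 11·725 − 6889 = 1086;  nΣy²−(Σy)² = 11·7280 − 69696 = 10384
  √(1086·10384) = √11277024 = 3358.1280
r = 2079 / 3358.1280 = 0.6191
t = r·√(n−2)/√(1−r²) = 0.6191·√9 / √(1−0.383285) = 1.857300 / 0.785312 = 2.365

2.365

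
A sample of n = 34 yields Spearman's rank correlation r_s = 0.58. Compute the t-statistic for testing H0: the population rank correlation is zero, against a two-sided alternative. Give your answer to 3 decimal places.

t = r_s·√(n−2) / √(1−r_s²) with r_s = 0.58, n = 34
  = 0.58·√32 / √(1 − 0.3364)
  = 0.58·5.656854 / 0.814616
  = 3.280975 / 0.814616 = 4.028

4.028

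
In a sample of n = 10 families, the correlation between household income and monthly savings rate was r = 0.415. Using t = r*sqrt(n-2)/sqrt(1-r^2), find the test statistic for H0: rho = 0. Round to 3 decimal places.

1.290

t = r·√(n−2) / √(1−r²) with r = 0.415, n = 10
  = 0.415·√8 / √(1 − 0.172225)
  = 0.415·2.828427 / 0.909821
  = 1.173797 / 0.909821 = 1.290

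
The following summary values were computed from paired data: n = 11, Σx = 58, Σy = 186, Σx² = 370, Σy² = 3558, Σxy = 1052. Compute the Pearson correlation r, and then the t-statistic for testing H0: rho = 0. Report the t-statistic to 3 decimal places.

S_xy = nΣxy − ΣxΣy = 11·1052 − 58·186 = 11572 − 10788 = 784
S_xx = nΣx² − (Σx)² = 11·370 − 58² = 4070 − 3364 = 706
S_yy = nΣy² − (Σy)² = 11·3558 − 186² = 39138 − 34596 = 4542
r = S_xy / √(S_xx·S_yy) = 784 / √(706·4542) = 784 / √3206652 = 784 / 1790.7127 = 0.4378
t = r·√(n−2)/√(1−r²) = 0.4378·√9 / √(1−0.191669) = 1.313400 / 0.899072 = 1.461

1.461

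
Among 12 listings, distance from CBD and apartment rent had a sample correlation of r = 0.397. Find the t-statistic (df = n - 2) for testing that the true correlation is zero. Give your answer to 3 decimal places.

1.368

1 − r² = 1 − 0.157609 = 0.842391;  √(1−r²) = 0.917819
√(n−2) = √10 = 3.162278
t = r·√(n−2)/√(1−r²) = 0.397 · 3.162278 / 0.917819 = 1.368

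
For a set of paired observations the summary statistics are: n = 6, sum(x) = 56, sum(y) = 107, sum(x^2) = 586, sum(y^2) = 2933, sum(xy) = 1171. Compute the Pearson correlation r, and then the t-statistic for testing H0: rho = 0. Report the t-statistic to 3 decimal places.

1.837

S_xy = nΣxy − ΣxΣy = 6·1171 − 56·107 = 7026 − 5992 = 1034
S_xx = nΣx² − (Σx)² = 6·586 − 56² = 3516 − 3136 = 380
S_yy = nΣy² − (Σy)² = 6·2933 − 107² = 17598 − 11449 = 6149
r = S_xy / √(S_xx·S_yy) = 1034 / √(380·6149) = 1034 / √2336620 = 1034 / 1528.6007 = 0.6764
t = r·√(n−2)/√(1−r²) = 0.6764·√4 / √(1−0.457517) = 1.352800 / 0.736534 = 1.837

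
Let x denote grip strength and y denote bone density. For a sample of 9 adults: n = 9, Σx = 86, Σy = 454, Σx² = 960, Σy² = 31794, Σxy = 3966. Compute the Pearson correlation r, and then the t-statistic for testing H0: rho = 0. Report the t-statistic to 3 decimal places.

Numerator: nΣxy − (Σx)(Σy) = 9·3966 − (86)(454) = -3350
Denominator: √[(nΣx²−(Σx)²)(nΣy²−(Σy)²)]
  nΣx²−(Σx)² = 9·960 − 7396 = 1244;  nΣy²−(Σy)² = 9·31794 − 206116 = 80030
  √(1244·80030) = √99557320 = 9977.8414
r = -3350 / 9977.8414 = -0.3357
t = r·√(n−2)/√(1−r²) = -0.3357·√7 / √(1−0.112694) = -0.888179 / 0.941969 = -0.943

-0.943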